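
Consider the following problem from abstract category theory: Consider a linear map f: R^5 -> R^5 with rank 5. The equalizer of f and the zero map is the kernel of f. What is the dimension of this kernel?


The equalizer of f and the zero map is ker(f).
By the rank-nullity theorem: dim(ker(f)) = dim(domain) - rank(f).
dim(ker(f)) = 5 - 5 = 0

0


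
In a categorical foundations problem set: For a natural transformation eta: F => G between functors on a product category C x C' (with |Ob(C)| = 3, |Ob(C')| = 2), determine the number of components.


A natural transformation eta: F => G assigns one component morphism per
object of the domain category.
The domain is the product category C x C', so
|Ob(C x C')| = |Ob(C)| * |Ob(C')| = 3 * 2 = 6.
Therefore eta has 6 component morphisms.

6


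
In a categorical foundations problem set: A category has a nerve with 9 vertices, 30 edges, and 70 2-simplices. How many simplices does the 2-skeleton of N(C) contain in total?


The 2-skeleton of the nerve N(C) consists of simplices in dimensions 0, 1, 2:
  |N(C)_0| = 9 (objects)
  |N(C)_1| = 30 (morphisms)
  |N(C)_2| = 70 (composable pairs)
Total = 9 + 30 + 70 = 109

109


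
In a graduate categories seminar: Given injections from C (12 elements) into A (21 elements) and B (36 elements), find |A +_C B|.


The pushout A +_C B identifies the images of C in A and B.
|A +_C B| = |A| + |B| - |C| (for injections).
= 21 + 36 - 12 = 45

45


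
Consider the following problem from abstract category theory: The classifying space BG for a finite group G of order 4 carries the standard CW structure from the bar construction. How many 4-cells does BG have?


In the bar-construction CW model of BG, the n-cells are indexed by
n-tuples [g_1|...|g_n] of non-identity elements of G (degenerate
simplices with some g_i = e do not contribute cells), so there are
(|G| - 1)^n n-cells.
For dim = 4 with |G| = 4:
cells = (4 - 1)^4 = 3^4 = 81

81


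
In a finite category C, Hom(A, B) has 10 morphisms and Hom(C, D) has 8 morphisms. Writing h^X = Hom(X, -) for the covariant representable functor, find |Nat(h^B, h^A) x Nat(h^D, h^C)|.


By the Yoneda lemma, Nat(h^B, h^A) is isomorphic to Hom(A, B),
so |Nat(h^B, h^A)| = |Hom(A, B)| and |Nat(h^D, h^C)| = |Hom(C, D)|.
|Hom(A, B)| = 10, |Hom(C, D)| = 8.
|Nat(h^B, h^A) x Nat(h^D, h^C)| = 10 * 8 = 80

80


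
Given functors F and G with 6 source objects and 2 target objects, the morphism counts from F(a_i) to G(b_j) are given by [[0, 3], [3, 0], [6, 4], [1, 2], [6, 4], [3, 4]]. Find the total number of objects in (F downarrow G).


Objects of (F downarrow G) are triples (a, b, h: F(a)->G(b)).
The count equals the sum of all entries in the hom-matrix.
sum(row 0) = 3
sum(row 1) = 3
sum(row 2) = 10
sum(row 3) = 3
sum(row 4) = 10
sum(row 5) = 7
Grand total = 36

36


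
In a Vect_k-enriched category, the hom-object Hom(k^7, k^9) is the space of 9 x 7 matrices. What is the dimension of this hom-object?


In Vect-enriched categories, Hom(k^n, k^m) is the space of m x n matrices.
dim(Hom(k^7, k^9)) = 9 * 7 = 63

63


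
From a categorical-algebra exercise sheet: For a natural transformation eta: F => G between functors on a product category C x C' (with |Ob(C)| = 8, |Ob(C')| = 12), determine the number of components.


A natural transformation eta: F => G assigns one component morphism per
object of the domain category.
The domain is the product category C x C', so
|Ob(C x C')| = |Ob(C)| * |Ob(C')| = 8 * 12 = 96.
Therefore eta has 96 component morphisms.

96


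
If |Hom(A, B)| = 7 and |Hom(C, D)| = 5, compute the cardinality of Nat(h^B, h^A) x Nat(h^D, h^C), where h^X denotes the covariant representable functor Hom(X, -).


By the Yoneda lemma, Nat(h^B, h^A) is isomorphic to Hom(A, B),
so |Nat(h^B, h^A)| = |Hom(A, B)| and |Nat(h^D, h^C)| = |Hom(C, D)|.
|Hom(A, B)| = 7, |Hom(C, D)| = 5.
|Nat(h^B, h^A) x Nat(h^D, h^C)| = 7 * 5 = 35

35


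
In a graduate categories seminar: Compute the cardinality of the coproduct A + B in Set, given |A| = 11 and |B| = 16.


In Set, the coproduct A + B is the disjoint union.
|A + B| = |A| + |B| = 11 + 16 = 27

27


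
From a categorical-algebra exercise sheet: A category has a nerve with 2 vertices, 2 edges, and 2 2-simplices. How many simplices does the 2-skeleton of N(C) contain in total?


The 2-skeleton of the nerve N(C) consists of simplices in dimensions 0, 1, 2:
  |N(C)_0| = 2 (objects)
  |N(C)_1| = 2 (morphisms)
  |N(C)_2| = 2 (composable pairs)
Total = 2 + 2 + 2 = 6

6


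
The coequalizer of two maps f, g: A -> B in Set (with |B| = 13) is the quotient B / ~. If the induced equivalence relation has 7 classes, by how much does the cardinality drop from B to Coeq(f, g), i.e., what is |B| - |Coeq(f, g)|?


The coequalizer Coeq(f, g) = B / ~ has one element per equivalence class.
|B| = 13, |Coeq(f, g)| = 7.
|B| - |Coeq(f, g)| = 13 - 7 = 6.

6


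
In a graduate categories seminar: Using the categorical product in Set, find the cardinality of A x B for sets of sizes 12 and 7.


In Set, the product A x B is the Cartesian product.
By the universal property, |A x B| = |A| * |B|.
|A x B| = 12 * 7 = 84

84


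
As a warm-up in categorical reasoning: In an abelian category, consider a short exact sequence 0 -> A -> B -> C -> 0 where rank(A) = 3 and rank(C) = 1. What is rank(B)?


For a short exact sequence 0 -> A -> B -> C -> 0,
rank is additive: rank(B) = rank(A) + rank(C).
rank(B) = 3 + 1 = 4

4


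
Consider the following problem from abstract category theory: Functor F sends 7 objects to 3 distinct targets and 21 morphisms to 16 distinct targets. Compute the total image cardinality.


The image of F consists of distinct objects and distinct morphisms.
|Im(F)| on objects = 3
|Im(F)| on morphisms = 16
Total image cardinality = 3 + 16 = 19

19


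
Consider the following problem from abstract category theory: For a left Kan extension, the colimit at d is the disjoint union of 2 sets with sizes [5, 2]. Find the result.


Pointwise, the left Kan extension (Lan_F H)(d) is the colimit, indexed
by the comma category (F downarrow d), of H composed with the
projection (F downarrow d) -> C. Here that colimit is given
as a coproduct (disjoint union) of sets, so its cardinality is the
sum of the sizes of the summands.
Coproduct of sets with sizes: 5 + 2
= 7

7


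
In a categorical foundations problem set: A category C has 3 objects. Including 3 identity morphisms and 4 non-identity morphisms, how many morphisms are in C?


Each object has an identity morphism, giving 3 identities.
Adding the 4 non-identity morphisms:
Total = 3 + 4 = 7

7


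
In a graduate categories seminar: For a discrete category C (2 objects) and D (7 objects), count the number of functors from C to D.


A functor from a discrete category C to D is determined by
where each object maps. Each of the 2 objects of C can map
to any of the 7 objects of D independently.
Number of functors = 7^2 = 49

49


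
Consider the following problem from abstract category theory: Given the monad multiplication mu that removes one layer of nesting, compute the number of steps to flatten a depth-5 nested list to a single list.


Each application of mu: T^2 -> T removes one layer of nesting.
Starting at depth 5 (i.e., T^5(X)), we need to reach T(X).
Number of mu applications = 5 - 1 = 4

4


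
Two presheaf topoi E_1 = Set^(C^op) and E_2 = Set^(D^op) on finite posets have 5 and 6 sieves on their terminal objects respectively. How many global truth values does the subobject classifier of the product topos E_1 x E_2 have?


In a product of presheaf topoi E_1 x E_2, the subobject classifier
is Omega = Omega_1 x Omega_2 (componentwise), so
|Omega(top)| = |Omega_1(top_1)| * |Omega_2(top_2)|.
= 5 * 6 = 30.

30


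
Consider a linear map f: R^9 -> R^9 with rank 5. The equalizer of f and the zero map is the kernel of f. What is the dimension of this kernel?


The equalizer of f and the zero map is ker(f).
By the rank-nullity theorem: dim(ker(f)) = dim(domain) - rank(f).
dim(ker(f)) = 9 - 5 = 4

4


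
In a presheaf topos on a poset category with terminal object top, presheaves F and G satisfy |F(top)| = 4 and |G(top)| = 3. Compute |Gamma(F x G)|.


Global sections of a presheaf on a poset with terminal top satisfy
Gamma(H) ~ H(top). Presheaves admit pointwise products, so
(F x G)(top) = F(top) x G(top) (Cartesian product).
|Gamma(F x G)| = |F(top)| * |G(top)| = 4 * 3 = 12.

12


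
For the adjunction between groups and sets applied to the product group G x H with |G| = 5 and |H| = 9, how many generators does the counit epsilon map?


The counit epsilon_K: F(U(K)) -> K of the Free-Forgetful adjunction
maps |K| generators of F(U(K)) into K. For K = G x H (the product group),
|G x H| = |G| * |H|.
Total generators mapped = 5 * 9 = 45.

45


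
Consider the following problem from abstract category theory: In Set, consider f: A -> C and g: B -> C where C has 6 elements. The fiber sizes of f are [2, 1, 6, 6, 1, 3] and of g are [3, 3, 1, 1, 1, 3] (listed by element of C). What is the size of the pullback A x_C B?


The pullback A x_C B consists of pairs (a, b) with f(a) = g(b).
For each element c in C, the fiber product has |f^-1(c)| * |g^-1(c)| elements.
Summing over C: 2 * 3 + 1 * 3 + 6 * 1 + 6 * 1 + 1 * 1 + 3 * 3
= 6 + 3 + 6 + 6 + 1 + 9 = 31

31


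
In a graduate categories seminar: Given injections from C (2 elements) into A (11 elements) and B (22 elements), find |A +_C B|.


The pushout A +_C B identifies the images of C in A and B.
|A +_C B| = |A| + |B| - |C| (for injections).
= 11 + 22 - 2 = 31

31


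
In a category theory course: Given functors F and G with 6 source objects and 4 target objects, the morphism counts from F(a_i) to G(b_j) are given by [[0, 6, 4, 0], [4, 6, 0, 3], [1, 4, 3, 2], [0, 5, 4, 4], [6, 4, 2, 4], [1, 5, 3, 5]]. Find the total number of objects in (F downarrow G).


Objects of (F downarrow G) are triples (a, b, h: F(a)->G(b)).
The count equals the sum of all entries in the hom-matrix.
sum(row 0) = 10
sum(row 1) = 13
sum(row 2) = 10
sum(row 3) = 13
sum(row 4) = 16
sum(row 5) = 14
Grand total = 76

76


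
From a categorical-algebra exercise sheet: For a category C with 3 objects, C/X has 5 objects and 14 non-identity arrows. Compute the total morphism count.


In the slice category C/X, objects are morphisms to X.
Identity morphisms: 5 (one per object of C/X).
Non-identity morphisms: 14.
Total = 5 + 14 = 19

19


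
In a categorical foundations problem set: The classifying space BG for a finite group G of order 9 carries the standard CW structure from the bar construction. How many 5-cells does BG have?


In the bar-construction CW model of BG, the n-cells are indexed by
n-tuples [g_1|...|g_n] of non-identity elements of G (degenerate
simplices with some g_i = e do not contribute cells), so there are
(|G| - 1)^n n-cells.
For dim = 5 with |G| = 9:
cells = (9 - 1)^5 = 8^5 = 32768

32768


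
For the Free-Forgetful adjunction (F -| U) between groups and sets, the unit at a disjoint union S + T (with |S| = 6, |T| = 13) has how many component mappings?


The unit eta_X: X -> U(F(X)) of the Free-Forgetful adjunction
maps each element of X to a generator of F(X). For X = S + T (disjoint
union in Set), |S + T| = |S| + |T|.
Total mappings = 6 + 13 = 19.

19


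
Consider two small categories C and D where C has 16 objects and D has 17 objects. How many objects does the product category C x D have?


The product category C x D has objects that are pairs (c, d).
Number of pairs = |Ob(C)| * |Ob(D)| = 16 * 17 = 272

272


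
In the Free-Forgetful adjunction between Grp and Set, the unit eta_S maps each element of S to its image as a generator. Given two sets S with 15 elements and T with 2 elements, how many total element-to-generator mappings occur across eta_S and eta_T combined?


The unit eta_X: X -> U(F(X)) of the Free-Forgetful adjunction
maps each element of X to a generator of F(X). For X = S + T (disjoint
union in Set), |S + T| = |S| + |T|.
Total mappings = 15 + 2 = 17.

17


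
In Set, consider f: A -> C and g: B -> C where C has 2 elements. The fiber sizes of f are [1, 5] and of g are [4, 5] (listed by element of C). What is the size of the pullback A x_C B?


The pullback A x_C B consists of pairs (a, b) with f(a) = g(b).
For each element c in C, the fiber product has |f^-1(c)| * |g^-1(c)| elements.
Summing over C: 1 * 4 + 5 * 5
= 4 + 25 = 29

29


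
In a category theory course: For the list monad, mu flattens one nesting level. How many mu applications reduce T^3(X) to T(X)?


Each application of mu: T^2 -> T removes one layer of nesting.
Starting at depth 3 (i.e., T^3(X)), we need to reach T(X).
Number of mu applications = 3 - 1 = 2

2


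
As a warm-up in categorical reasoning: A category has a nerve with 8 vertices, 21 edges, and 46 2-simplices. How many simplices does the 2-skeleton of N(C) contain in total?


The 2-skeleton of the nerve N(C) consists of simplices in dimensions 0, 1, 2:
  |N(C)_0| = 8 (objects)
  |N(C)_1| = 21 (morphisms)
  |N(C)_2| = 46 (composable pairs)
Total = 8 + 21 + 46 = 75

75


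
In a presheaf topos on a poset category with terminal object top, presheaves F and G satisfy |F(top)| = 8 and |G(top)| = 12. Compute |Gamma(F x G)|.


Global sections of a presheaf on a poset with terminal top satisfy
Gamma(H) ~ H(top). Presheaves admit pointwise products, so
(F x G)(top) = F(top) x G(top) (Cartesian product).
|Gamma(F x G)| = |F(top)| * |G(top)| = 8 * 12 = 96.

96


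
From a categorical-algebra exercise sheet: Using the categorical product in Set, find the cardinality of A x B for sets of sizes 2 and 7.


In Set, the product A x B is the Cartesian product.
By the universal property, |A x B| = |A| * |B|.
|A x B| = 2 * 7 = 14

14


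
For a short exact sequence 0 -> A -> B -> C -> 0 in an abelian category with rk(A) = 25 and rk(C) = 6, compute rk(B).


For a short exact sequence 0 -> A -> B -> C -> 0,
rank is additive: rank(B) = rank(A) + rank(C).
rank(B) = 25 + 6 = 31

31


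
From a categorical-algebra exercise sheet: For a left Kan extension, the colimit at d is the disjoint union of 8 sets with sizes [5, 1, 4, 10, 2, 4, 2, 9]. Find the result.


Pointwise, the left Kan extension (Lan_F H)(d) is the colimit, indexed
by the comma category (F downarrow d), of H composed with the
projection (F downarrow d) -> C. Here that colimit is given
as a coproduct (disjoint union) of sets, so its cardinality is the
sum of the sizes of the summands.
Coproduct of sets with sizes: 5 + 1 + 4 + 10 + 2 + 4 + 2 + 9
= 37

37


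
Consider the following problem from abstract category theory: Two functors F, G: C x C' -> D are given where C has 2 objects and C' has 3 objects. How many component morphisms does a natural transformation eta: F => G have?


A natural transformation eta: F => G assigns one component morphism per
object of the domain category.
The domain is the product category C x C', so
|Ob(C x C')| = |Ob(C)| * |Ob(C')| = 2 * 3 = 6.
Therefore eta has 6 component morphisms.

6


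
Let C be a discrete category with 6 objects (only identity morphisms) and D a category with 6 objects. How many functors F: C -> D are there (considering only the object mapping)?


A functor from a discrete category C to D is determined by
where each object maps. Each of the 6 objects of C can map
to any of the 6 objects of D independently.
Number of functors = 6^6 = 46656

46656


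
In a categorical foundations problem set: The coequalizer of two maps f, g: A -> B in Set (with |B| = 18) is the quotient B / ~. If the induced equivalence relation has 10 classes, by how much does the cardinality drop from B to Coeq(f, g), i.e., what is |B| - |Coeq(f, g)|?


The coequalizer Coeq(f, g) = B / ~ has one element per equivalence class.
|B| = 18, |Coeq(f, g)| = 10.
|B| - |Coeq(f, g)| = 18 - 10 = 8.

8


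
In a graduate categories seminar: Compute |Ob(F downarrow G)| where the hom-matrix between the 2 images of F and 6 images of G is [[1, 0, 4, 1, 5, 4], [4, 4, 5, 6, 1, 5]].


Objects of (F downarrow G) are triples (a, b, h: F(a)->G(b)).
The count equals the sum of all entries in the hom-matrix.
sum(row 0) = 15
sum(row 1) = 25
Grand total = 40

40


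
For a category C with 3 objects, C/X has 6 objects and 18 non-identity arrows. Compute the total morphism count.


In the slice category C/X, objects are morphisms to X.
Identity morphisms: 6 (one per object of C/X).
Non-identity morphisms: 18.
Total = 6 + 18 = 24

24


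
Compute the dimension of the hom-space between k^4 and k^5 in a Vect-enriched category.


In Vect-enriched categories, Hom(k^n, k^m) is the space of m x n matrices.
dim(Hom(k^4, k^5)) = 5 * 4 = 20

20


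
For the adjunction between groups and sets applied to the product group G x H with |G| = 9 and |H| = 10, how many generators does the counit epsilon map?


The counit epsilon_K: F(U(K)) -> K of the Free-Forgetful adjunction
maps |K| generators of F(U(K)) into K. For K = G x H (the product group),
|G x H| = |G| * |H|.
Total generators mapped = 9 * 10 = 90.

90


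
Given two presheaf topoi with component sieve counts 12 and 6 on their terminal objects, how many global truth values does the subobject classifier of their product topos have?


In a product of presheaf topoi E_1 x E_2, the subobject classifier
is Omega = Omega_1 x Omega_2 (componentwise), so
|Omega(top)| = |Omega_1(top_1)| * |Omega_2(top_2)|.
= 12 * 6 = 72.

72


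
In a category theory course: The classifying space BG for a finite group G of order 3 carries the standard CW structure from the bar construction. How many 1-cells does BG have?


In the bar-construction CW model of BG, the n-cells are indexed by
n-tuples [g_1|...|g_n] of non-identity elements of G (degenerate
simplices with some g_i = e do not contribute cells), so there are
(|G| - 1)^n n-cells.
For dim = 1 with |G| = 3:
cells = (3 - 1)^1 = 2^1 = 2

2


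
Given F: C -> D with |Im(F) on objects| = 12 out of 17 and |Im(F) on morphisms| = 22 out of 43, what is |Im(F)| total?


The image of F consists of distinct objects and distinct morphisms.
|Im(F)| on objects = 12
|Im(F)| on morphisms = 22
Total image cardinality = 12 + 22 = 34

34


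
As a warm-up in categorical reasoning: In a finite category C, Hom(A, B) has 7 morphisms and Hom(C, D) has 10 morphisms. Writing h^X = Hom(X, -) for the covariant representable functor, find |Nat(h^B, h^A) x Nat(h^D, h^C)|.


By the Yoneda lemma, Nat(h^B, h^A) is isomorphic to Hom(A, B),
so |Nat(h^B, h^A)| = |Hom(A, B)| and |Nat(h^D, h^C)| = |Hom(C, D)|.
|Hom(A, B)| = 7, |Hom(C, D)| = 10.
|Nat(h^B, h^A) x Nat(h^D, h^C)| = 7 * 10 = 70

70


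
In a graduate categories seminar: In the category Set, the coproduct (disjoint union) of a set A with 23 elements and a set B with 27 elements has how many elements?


In Set, the coproduct A + B is the disjoint union.
|A + B| = |A| + |B| = 23 + 27 = 50

50


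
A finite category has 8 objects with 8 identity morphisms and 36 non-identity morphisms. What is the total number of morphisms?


Each object has an identity morphism, giving 8 identities.
Adding the 36 non-identity morphisms:
Total = 8 + 36 = 44

44


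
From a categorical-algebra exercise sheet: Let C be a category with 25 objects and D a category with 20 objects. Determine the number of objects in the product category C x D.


The product category C x D has objects that are pairs (c, d).
Number of pairs = |Ob(C)| * |Ob(D)| = 25 * 20 = 500

500


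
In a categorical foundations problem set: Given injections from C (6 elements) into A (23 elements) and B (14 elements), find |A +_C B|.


The pushout A +_C B identifies the images of C in A and B.
|A +_C B| = |A| + |B| - |C| (for injections).
= 23 + 14 - 6 = 31

31


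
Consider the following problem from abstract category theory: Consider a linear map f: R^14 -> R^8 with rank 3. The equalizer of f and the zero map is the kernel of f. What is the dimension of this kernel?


The equalizer of f and the zero map is ker(f).
By the rank-nullity theorem: dim(ker(f)) = dim(domain) - rank(f).
dim(ker(f)) = 14 - 3 = 11

11


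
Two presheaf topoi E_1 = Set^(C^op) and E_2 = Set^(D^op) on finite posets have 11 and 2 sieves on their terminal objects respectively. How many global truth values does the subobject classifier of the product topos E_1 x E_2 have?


In a product of presheaf topoi E_1 x E_2, the subobject classifier
is Omega = Omega_1 x Omega_2 (componentwise), so
|Omega(top)| = |Omega_1(top_1)| * |Omega_2(top_2)|.
= 11 * 2 = 22.

22


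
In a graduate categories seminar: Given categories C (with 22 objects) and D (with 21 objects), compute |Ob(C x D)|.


The product category C x D has objects that are pairs (c, d).
Number of pairs = |Ob(C)| * |Ob(D)| = 22 * 21 = 462

462


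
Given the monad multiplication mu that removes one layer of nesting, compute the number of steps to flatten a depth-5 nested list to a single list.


Each application of mu: T^2 -> T removes one layer of nesting.
Starting at depth 5 (i.e., T^5(X)), we need to reach T(X).
Number of mu applications = 5 - 1 = 4

4


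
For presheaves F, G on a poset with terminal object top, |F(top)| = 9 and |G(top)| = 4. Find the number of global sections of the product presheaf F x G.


Global sections of a presheaf on a poset with terminal top satisfy
Gamma(H) ~ H(top). Presheaves admit pointwise products, so
(F x G)(top) = F(top) x G(top) (Cartesian product).
|Gamma(F x G)| = |F(top)| * |G(top)| = 9 * 4 = 36.

36


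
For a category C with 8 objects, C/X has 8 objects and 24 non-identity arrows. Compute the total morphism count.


In the slice category C/X, objects are morphisms to X.
Identity morphisms: 8 (one per object of C/X).
Non-identity morphisms: 24.
Total = 8 + 24 = 32

32


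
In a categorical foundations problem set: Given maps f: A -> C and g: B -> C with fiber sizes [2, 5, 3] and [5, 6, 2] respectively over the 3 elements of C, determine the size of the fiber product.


The pullback A x_C B consists of pairs (a, b) with f(a) = g(b).
For each element c in C, the fiber product has |f^-1(c)| * |g^-1(c)| elements.
Summing over C: 2 * 5 + 5 * 6 + 3 * 2
= 10 + 30 + 6 = 46

46


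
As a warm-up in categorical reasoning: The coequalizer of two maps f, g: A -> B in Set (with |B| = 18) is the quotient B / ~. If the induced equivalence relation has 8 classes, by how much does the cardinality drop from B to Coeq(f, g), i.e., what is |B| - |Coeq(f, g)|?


The coequalizer Coeq(f, g) = B / ~ has one element per equivalence class.
|B| = 18, |Coeq(f, g)| = 8.
|B| - |Coeq(f, g)| = 18 - 8 = 10.

10


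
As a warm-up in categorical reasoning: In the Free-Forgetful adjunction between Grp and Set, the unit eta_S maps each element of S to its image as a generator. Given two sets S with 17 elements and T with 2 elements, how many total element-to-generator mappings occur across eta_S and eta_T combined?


The unit eta_X: X -> U(F(X)) of the Free-Forgetful adjunction
maps each element of X to a generator of F(X). For X = S + T (disjoint
union in Set), |S + T| = |S| + |T|.
Total mappings = 17 + 2 = 19.

19


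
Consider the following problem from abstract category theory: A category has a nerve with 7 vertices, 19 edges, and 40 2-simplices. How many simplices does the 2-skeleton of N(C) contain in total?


The 2-skeleton of the nerve N(C) consists of simplices in dimensions 0, 1, 2:
  |N(C)_0| = 7 (objects)
  |N(C)_1| = 19 (morphisms)
  |N(C)_2| = 40 (composable pairs)
Total = 7 + 19 + 40 = 66

66


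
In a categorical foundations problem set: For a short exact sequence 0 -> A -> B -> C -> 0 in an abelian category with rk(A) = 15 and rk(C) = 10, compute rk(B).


For a short exact sequence 0 -> A -> B -> C -> 0,
rank is additive: rank(B) = rank(A) + rank(C).
rank(B) = 15 + 10 = 25

25


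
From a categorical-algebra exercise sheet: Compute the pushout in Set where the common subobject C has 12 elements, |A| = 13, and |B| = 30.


The pushout A +_C B identifies the images of C in A and B.
|A +_C B| = |A| + |B| - |C| (for injections).
= 13 + 30 - 12 = 31

31


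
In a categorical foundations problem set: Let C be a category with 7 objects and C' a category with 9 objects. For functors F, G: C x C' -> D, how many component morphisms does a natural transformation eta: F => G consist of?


A natural transformation eta: F => G assigns one component morphism per
object of the domain category.
The domain is the product category C x C', so
|Ob(C x C')| = |Ob(C)| * |Ob(C')| = 7 * 9 = 63.
Therefore eta has 63 component morphisms.

63


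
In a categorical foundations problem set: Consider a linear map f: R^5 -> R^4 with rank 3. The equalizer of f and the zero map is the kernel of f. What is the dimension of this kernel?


The equalizer of f and the zero map is ker(f).
By the rank-nullity theorem: dim(ker(f)) = dim(domain) - rank(f).
dim(ker(f)) = 5 - 3 = 2

2


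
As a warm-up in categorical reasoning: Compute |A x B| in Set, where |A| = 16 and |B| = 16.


In Set, the product A x B is the Cartesian product.
By the universal property, |A x B| = |A| * |B|.
|A x B| = 16 * 16 = 256

256


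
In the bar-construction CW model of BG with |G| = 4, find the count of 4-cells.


In the bar-construction CW model of BG, the n-cells are indexed by
n-tuples [g_1|...|g_n] of non-identity elements of G (degenerate
simplices with some g_i = e do not contribute cells), so there are
(|G| - 1)^n n-cells.
For dim = 4 with |G| = 4:
cells = (4 - 1)^4 = 3^4 = 81

81


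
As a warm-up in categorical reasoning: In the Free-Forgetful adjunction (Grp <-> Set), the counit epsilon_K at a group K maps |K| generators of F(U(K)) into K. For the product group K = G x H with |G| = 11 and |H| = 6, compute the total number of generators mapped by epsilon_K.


The counit epsilon_K: F(U(K)) -> K of the Free-Forgetful adjunction
maps |K| generators of F(U(K)) into K. For K = G x H (the product group),
|G x H| = |G| * |H|.
Total generators mapped = 11 * 6 = 66.

66


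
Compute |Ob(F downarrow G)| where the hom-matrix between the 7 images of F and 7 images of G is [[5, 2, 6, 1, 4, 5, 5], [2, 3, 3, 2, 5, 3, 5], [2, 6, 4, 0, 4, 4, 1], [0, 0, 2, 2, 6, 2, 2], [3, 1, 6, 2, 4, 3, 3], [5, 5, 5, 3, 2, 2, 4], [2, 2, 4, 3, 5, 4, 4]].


Objects of (F downarrow G) are triples (a, b, h: F(a)->G(b)).
The count equals the sum of all entries in the hom-matrix.
sum(row 0) = 28
sum(row 1) = 23
sum(row 2) = 21
sum(row 3) = 14
sum(row 4) = 22
sum(row 5) = 26
sum(row 6) = 24
Grand total = 158

158


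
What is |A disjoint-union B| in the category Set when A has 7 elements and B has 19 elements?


In Set, the coproduct A + B is the disjoint union.
|A + B| = |A| + |B| = 7 + 19 = 26

26


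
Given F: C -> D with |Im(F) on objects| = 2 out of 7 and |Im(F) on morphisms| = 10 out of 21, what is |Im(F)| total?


The image of F consists of distinct objects and distinct morphisms.
|Im(F)| on objects = 2
|Im(F)| on morphisms = 10
Total image cardinality = 2 + 10 = 12

12


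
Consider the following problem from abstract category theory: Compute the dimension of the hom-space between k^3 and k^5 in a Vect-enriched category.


In Vect-enriched categories, Hom(k^n, k^m) is the space of m x n matrices.
dim(Hom(k^3, k^5)) = 5 * 3 = 15

15


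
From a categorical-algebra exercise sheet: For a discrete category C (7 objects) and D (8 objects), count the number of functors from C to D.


A functor from a discrete category C to D is determined by
where each object maps. Each of the 7 objects of C can map
to any of the 8 objects of D independently.
Number of functors = 8^7 = 2097152

2097152


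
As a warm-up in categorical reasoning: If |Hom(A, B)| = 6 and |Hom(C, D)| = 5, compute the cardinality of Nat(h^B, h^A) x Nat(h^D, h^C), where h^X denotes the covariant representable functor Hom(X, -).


By the Yoneda lemma, Nat(h^B, h^A) is isomorphic to Hom(A, B),
so |Nat(h^B, h^A)| = |Hom(A, B)| and |Nat(h^D, h^C)| = |Hom(C, D)|.
|Hom(A, B)| = 6, |Hom(C, D)| = 5.
|Nat(h^B, h^A) x Nat(h^D, h^C)| = 6 * 5 = 30

30


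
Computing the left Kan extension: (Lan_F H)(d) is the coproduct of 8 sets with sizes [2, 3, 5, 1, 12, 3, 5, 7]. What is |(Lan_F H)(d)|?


Pointwise, the left Kan extension (Lan_F H)(d) is the colimit, indexed
by the comma category (F downarrow d), of H composed with the
projection (F downarrow d) -> C. Here that colimit is given
as a coproduct (disjoint union) of sets, so its cardinality is the
sum of the sizes of the summands.
Coproduct of sets with sizes: 2 + 3 + 5 + 1 + 12 + 3 + 5 + 7
= 38

38


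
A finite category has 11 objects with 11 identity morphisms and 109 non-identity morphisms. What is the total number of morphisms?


Each object has an identity morphism, giving 11 identities.
Adding the 109 non-identity morphisms:
Total = 11 + 109 = 120

120


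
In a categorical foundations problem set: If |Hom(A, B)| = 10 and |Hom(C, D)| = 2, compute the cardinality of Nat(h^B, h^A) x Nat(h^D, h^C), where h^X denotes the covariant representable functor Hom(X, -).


By the Yoneda lemma, Nat(h^B, h^A) is isomorphic to Hom(A, B),
so |Nat(h^B, h^A)| = |Hom(A, B)| and |Nat(h^D, h^C)| = |Hom(C, D)|.
|Hom(A, B)| = 10, |Hom(C, D)| = 2.
|Nat(h^B, h^A) x Nat(h^D, h^C)| = 10 * 2 = 20

20


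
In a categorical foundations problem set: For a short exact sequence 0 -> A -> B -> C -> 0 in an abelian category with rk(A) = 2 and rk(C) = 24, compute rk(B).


For a short exact sequence 0 -> A -> B -> C -> 0,
rank is additive: rank(B) = rank(A) + rank(C).
rank(B) = 2 + 24 = 26

26


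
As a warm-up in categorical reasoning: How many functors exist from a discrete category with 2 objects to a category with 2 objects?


A functor from a discrete category C to D is determined by
where each object maps. Each of the 2 objects of C can map
to any of the 2 objects of D independently.
Number of functors = 2^2 = 4

4


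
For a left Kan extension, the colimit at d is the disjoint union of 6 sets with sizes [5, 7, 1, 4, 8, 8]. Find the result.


Pointwise, the left Kan extension (Lan_F H)(d) is the colimit, indexed
by the comma category (F downarrow d), of H composed with the
projection (F downarrow d) -> C. Here that colimit is given
as a coproduct (disjoint union) of sets, so its cardinality is the
sum of the sizes of the summands.
Coproduct of sets with sizes: 5 + 7 + 1 + 4 + 8 + 8
= 33

33


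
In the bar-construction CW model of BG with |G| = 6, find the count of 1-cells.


In the bar-construction CW model of BG, the n-cells are indexed by
n-tuples [g_1|...|g_n] of non-identity elements of G (degenerate
simplices with some g_i = e do not contribute cells), so there are
(|G| - 1)^n n-cells.
For dim = 1 with |G| = 6:
cells = (6 - 1)^1 = 5^1 = 5

5


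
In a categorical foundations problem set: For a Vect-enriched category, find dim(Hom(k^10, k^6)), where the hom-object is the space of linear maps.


In Vect-enriched categories, Hom(k^n, k^m) is the space of m x n matrices.
dim(Hom(k^10, k^6)) = 6 * 10 = 60

60


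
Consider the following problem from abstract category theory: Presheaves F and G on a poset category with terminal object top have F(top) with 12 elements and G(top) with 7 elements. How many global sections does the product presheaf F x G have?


Global sections of a presheaf on a poset with terminal top satisfy
Gamma(H) ~ H(top). Presheaves admit pointwise products, so
(F x G)(top) = F(top) x G(top) (Cartesian product).
|Gamma(F x G)| = |F(top)| * |G(top)| = 12 * 7 = 84.

84


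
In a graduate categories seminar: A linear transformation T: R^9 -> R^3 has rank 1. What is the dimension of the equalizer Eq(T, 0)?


The equalizer of f and the zero map is ker(f).
By the rank-nullity theorem: dim(ker(f)) = dim(domain) - rank(f).
dim(ker(f)) = 9 - 1 = 8

8


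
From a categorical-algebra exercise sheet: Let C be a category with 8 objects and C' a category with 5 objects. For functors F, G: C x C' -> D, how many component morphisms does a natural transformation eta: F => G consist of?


A natural transformation eta: F => G assigns one component morphism per
object of the domain category.
The domain is the product category C x C', so
|Ob(C x C')| = |Ob(C)| * |Ob(C')| = 8 * 5 = 40.
Therefore eta has 40 component morphisms.

40


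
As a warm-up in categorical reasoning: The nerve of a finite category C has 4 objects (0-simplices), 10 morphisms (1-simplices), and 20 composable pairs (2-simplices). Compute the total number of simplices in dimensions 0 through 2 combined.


The 2-skeleton of the nerve N(C) consists of simplices in dimensions 0, 1, 2:
  |N(C)_0| = 4 (objects)
  |N(C)_1| = 10 (morphisms)
  |N(C)_2| = 20 (composable pairs)
Total = 4 + 10 + 20 = 34

34


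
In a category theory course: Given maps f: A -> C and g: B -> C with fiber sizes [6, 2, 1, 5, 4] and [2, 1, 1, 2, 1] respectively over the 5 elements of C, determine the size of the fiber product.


The pullback A x_C B consists of pairs (a, b) with f(a) = g(b).
For each element c in C, the fiber product has |f^-1(c)| * |g^-1(c)| elements.
Summing over C: 6 * 2 + 2 * 1 + 1 * 1 + 5 * 2 + 4 * 1
= 12 + 2 + 1 + 10 + 4 = 29

29


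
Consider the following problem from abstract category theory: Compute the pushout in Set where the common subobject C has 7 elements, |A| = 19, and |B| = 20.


The pushout A +_C B identifies the images of C in A and B.
|A +_C B| = |A| + |B| - |C| (for injections).
= 19 + 20 - 7 = 32

32


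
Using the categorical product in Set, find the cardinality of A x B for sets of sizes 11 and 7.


In Set, the product A x B is the Cartesian product.
By the universal property, |A x B| = |A| * |B|.
|A x B| = 11 * 7 = 77

77


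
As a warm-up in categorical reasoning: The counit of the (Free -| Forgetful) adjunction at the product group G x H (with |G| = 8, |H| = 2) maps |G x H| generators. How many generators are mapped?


The counit epsilon_K: F(U(K)) -> K of the Free-Forgetful adjunction
maps |K| generators of F(U(K)) into K. For K = G x H (the product group),
|G x H| = |G| * |H|.
Total generators mapped = 8 * 2 = 16.

16


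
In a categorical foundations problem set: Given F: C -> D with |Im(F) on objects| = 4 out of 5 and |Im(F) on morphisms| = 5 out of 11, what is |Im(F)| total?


The image of F consists of distinct objects and distinct morphisms.
|Im(F)| on objects = 4
|Im(F)| on morphisms = 5
Total image cardinality = 4 + 5 = 9

9


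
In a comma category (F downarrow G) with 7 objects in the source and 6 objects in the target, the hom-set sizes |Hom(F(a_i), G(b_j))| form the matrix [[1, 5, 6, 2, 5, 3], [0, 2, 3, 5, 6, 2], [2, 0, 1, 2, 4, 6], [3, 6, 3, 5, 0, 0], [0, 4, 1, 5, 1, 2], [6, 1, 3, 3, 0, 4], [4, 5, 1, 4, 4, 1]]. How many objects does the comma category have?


Objects of (F downarrow G) are triples (a, b, h: F(a)->G(b)).
The count equals the sum of all entries in the hom-matrix.
sum(row 0) = 22
sum(row 1) = 18
sum(row 2) = 15
sum(row 3) = 17
sum(row 4) = 13
sum(row 5) = 17
sum(row 6) = 19
Grand total = 121

121


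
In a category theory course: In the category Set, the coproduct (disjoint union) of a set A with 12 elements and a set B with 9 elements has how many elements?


In Set, the coproduct A + B is the disjoint union.
|A + B| = |A| + |B| = 12 + 9 = 21

21


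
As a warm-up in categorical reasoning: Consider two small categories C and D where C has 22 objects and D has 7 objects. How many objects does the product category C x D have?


The product category C x D has objects that are pairs (c, d).
Number of pairs = |Ob(C)| * |Ob(D)| = 22 * 7 = 154

154


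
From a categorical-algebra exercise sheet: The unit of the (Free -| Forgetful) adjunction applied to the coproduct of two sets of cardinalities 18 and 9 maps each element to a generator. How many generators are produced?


The unit eta_X: X -> U(F(X)) of the Free-Forgetful adjunction
maps each element of X to a generator of F(X). For X = S + T (disjoint
union in Set), |S + T| = |S| + |T|.
Total mappings = 18 + 9 = 27.

27


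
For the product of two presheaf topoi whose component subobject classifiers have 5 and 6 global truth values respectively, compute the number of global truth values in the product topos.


In a product of presheaf topoi E_1 x E_2, the subobject classifier
is Omega = Omega_1 x Omega_2 (componentwise), so
|Omega(top)| = |Omega_1(top_1)| * |Omega_2(top_2)|.
= 5 * 6 = 30.

30


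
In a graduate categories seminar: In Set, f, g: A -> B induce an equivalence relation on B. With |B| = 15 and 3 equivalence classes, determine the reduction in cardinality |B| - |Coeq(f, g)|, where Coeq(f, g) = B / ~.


The coequalizer Coeq(f, g) = B / ~ has one element per equivalence class.
|B| = 15, |Coeq(f, g)| = 3.
|B| - |Coeq(f, g)| = 15 - 3 = 12.

12


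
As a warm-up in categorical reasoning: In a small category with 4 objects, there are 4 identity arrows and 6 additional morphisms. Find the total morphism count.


Each object has an identity morphism, giving 4 identities.
Adding the 6 non-identity morphisms:
Total = 4 + 6 = 10

10


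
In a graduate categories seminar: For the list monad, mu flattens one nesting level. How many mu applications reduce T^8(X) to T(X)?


Each application of mu: T^2 -> T removes one layer of nesting.
Starting at depth 8 (i.e., T^8(X)), we need to reach T(X).
Number of mu applications = 8 - 1 = 7

7


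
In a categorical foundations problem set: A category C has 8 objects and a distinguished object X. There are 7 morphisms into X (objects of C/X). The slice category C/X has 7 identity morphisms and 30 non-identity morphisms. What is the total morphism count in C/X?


In the slice category C/X, objects are morphisms to X.
Identity morphisms: 7 (one per object of C/X).
Non-identity morphisms: 30.
Total = 7 + 30 = 37

37


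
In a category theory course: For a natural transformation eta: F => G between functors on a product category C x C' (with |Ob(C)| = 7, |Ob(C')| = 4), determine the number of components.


A natural transformation eta: F => G assigns one component morphism per
object of the domain category.
The domain is the product category C x C', so
|Ob(C x C')| = |Ob(C)| * |Ob(C')| = 7 * 4 = 28.
Therefore eta has 28 component morphisms.

28


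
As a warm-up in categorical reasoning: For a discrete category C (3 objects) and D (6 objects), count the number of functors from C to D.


A functor from a discrete category C to D is determined by
where each object maps. Each of the 3 objects of C can map
to any of the 6 objects of D independently.
Number of functors = 6^3 = 216

216


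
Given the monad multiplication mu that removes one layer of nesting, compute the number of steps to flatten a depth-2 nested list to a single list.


Each application of mu: T^2 -> T removes one layer of nesting.
Starting at depth 2 (i.e., T^2(X)), we need to reach T(X).
Number of mu applications = 2 - 1 = 1

1


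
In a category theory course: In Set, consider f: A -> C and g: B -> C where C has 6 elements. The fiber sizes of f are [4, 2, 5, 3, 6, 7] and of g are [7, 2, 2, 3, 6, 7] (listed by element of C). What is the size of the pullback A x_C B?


The pullback A x_C B consists of pairs (a, b) with f(a) = g(b).
For each element c in C, the fiber product has |f^-1(c)| * |g^-1(c)| elements.
Summing over C: 4 * 7 + 2 * 2 + 5 * 2 + 3 * 3 + 6 * 6 + 7 * 7
= 28 + 4 + 10 + 9 + 36 + 49 = 136

136


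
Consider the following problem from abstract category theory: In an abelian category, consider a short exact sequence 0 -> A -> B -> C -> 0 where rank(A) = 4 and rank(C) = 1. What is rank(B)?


For a short exact sequence 0 -> A -> B -> C -> 0,
rank is additive: rank(B) = rank(A) + rank(C).
rank(B) = 4 + 1 = 5

5


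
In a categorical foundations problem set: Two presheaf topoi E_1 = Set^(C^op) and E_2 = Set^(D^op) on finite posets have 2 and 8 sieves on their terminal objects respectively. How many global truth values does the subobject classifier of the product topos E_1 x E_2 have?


In a product of presheaf topoi E_1 x E_2, the subobject classifier
is Omega = Omega_1 x Omega_2 (componentwise), so
|Omega(top)| = |Omega_1(top_1)| * |Omega_2(top_2)|.
= 2 * 8 = 16.

16
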